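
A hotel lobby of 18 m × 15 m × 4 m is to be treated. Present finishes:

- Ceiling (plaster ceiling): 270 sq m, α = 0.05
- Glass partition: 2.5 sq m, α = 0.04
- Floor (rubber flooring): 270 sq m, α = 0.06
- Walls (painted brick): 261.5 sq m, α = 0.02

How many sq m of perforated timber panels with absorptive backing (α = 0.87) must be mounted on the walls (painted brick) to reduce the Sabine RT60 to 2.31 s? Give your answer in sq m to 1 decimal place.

47.3

Total absorption A₁ = 270·0.05 + 2.5·0.04 + 270·0.06 + 261.5·0.02
  = 13.500 + 0.100 + 16.200 + 5.230 = 35.030 sq m sabins.
Required A₂ = 0.161·1080/2.31 = 75.273 sabins.
ΔA needed = 75.273 − 35.030 = 40.243 sabins.
Each sq m of panel replacing the walls (painted brick) adds (0.87 − 0.02) = 0.85 sabins.
Panel area = 40.243 / 0.85 = 47.3 sq m.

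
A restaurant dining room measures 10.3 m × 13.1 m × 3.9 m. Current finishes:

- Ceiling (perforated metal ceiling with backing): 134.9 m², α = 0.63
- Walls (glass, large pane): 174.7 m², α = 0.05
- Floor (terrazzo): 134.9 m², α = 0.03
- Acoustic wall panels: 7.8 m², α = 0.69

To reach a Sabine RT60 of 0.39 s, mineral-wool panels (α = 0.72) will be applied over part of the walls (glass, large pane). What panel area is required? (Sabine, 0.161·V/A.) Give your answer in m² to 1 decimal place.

Total absorption A₁ = 134.9*0.63 + 174.7*0.05 + 134.9*0.03 + 7.8*0.69
  = 84.987 + 8.735 + 4.047 + 5.382 = 103.151 m² sabins.
V = 526.227 m³. Target absorption A₂ = 0.161 × 526.227 / 0.39 = 217.237 sabins.
ΔA needed = 217.237 − 103.151 = 114.086 sabins.
Each m² of panel replacing the walls (glass, large pane) adds (0.72 − 0.05) = 0.67 sabins.
Panel area = 114.086 / 0.67 = 170.3 m².

170.3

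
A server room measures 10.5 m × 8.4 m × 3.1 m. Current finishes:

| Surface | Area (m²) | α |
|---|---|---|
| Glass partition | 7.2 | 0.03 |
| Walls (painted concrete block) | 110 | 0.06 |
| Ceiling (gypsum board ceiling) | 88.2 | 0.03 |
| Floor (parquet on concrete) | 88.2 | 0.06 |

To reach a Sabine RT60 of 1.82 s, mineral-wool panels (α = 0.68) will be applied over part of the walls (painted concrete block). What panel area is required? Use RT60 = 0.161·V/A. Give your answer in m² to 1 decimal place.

Summing Sᵢαᵢ: 0.216 + 6.600 + 2.646 + 5.292 → A₁ = 14.754 sabins.
V = 273.42 m³. Target absorption A₂ = 0.161 × 273.42 / 1.82 = 24.187 sabins.
ΔA needed = 24.187 − 14.754 = 9.433 sabins.
Net gain per m²: Δα = 0.68 − 0.06 = 0.62.
Area = ΔA/Δα = 9.433/0.62 = 15.2 m².

15.2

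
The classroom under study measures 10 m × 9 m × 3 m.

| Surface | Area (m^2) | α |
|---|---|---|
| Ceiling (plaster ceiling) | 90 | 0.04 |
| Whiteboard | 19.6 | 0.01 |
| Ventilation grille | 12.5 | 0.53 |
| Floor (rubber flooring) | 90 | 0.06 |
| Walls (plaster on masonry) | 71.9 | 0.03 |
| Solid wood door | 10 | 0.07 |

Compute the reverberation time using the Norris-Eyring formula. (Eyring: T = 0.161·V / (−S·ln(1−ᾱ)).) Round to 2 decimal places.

2.25 s

Total surface area S = 90 + 19.6 + 12.5 + 90 + 71.9 + 10 = 294.0 m^2.
Absorption A = 90·0.04 + 19.6·0.01 + 12.5·0.53 + 90·0.06 + 71.9·0.03 + 10·0.07 = 18.678 sabins.
Mean coefficient ᾱ = A/S = 0.0635.
Eyring denominator: −S ln(1−ᾱ) = 19.288.
V = 10 × 9 × 3 = 270 m³.
T = 0.161·V/[−S·ln(1−ᾱ)] = 0.161·270/19.288 = 2.25 s.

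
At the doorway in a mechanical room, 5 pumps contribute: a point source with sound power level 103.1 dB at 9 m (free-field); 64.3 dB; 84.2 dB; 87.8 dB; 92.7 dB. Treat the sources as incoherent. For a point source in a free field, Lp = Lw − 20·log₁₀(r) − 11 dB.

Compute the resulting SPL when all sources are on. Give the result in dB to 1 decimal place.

Source at 9 m: Lp = 103.1 − 20·log₁₀(9) − 11 = 73.0 dB.
Converting to relative power and adding: 10^(73.0/10) + 10^(64.3/10) + 10^(84.2/10) + 10^(87.8/10) + 10^(92.7/10) = 2.75e+09.
Combined level = 10 log₁₀(2.75e+09) = 94.4 dB.

94.4 dB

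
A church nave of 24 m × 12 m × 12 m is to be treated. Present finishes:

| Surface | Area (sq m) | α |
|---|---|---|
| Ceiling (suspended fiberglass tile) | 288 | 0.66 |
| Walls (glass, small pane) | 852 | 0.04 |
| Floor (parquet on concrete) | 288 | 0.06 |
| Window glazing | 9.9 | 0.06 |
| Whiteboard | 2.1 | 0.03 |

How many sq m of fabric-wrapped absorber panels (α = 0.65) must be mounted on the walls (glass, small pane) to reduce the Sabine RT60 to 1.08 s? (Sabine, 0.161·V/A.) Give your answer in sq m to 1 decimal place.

447.7

Equivalent absorption area: A₁ = 288×0.66 + 852×0.04 + 288×0.06 + 9.9×0.06 + 2.1×0.03 = 242.097 sq m.
V = 3456 m³. Target absorption A₂ = 0.161 × 3456 / 1.08 = 515.200 sabins.
Absorption to add: 515.200 − 242.097 = 273.103 sabins.
Net gain per sq m: Δα = 0.65 − 0.04 = 0.61.
Area = ΔA/Δα = 273.103/0.61 = 447.7 sq m.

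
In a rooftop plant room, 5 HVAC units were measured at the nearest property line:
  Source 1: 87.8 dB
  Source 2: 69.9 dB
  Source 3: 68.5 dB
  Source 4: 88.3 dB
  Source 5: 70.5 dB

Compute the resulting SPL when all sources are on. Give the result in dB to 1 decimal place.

Converting to relative power and adding: 10^(87.8/10) + 10^(69.9/10) + 10^(68.5/10) + 10^(88.3/10) + 10^(70.5/10) = 1.307e+09.
L_total = 10·log₁₀(1.307e+09) = 91.2 dB.

91.2 dB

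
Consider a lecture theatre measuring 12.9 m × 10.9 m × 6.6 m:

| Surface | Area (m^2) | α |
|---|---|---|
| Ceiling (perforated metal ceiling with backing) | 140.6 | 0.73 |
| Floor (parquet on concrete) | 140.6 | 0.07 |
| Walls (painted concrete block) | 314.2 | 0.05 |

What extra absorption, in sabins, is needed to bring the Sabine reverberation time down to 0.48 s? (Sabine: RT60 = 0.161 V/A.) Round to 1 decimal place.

Summing Sᵢαᵢ: 102.638 + 9.842 + 15.710 → A₁ = 128.190 sabins.
Target A₂ = 0.161·928.026/0.48 = 311.275 sabins (V = 928.026 m³).
Additional absorption ΔA = 311.275 − 128.190 = 183.1 sabins.

183.1 sabins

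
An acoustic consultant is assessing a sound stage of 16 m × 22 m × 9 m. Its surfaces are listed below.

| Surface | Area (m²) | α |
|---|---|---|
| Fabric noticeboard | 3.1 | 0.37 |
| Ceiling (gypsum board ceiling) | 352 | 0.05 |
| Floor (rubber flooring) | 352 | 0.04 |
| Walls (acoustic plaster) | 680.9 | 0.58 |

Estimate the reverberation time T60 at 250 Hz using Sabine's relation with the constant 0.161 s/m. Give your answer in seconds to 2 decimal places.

A = Σ Sᵢαᵢ = 3.1·0.37 + 352·0.05 + 352·0.04 + 680.9·0.58 = 427.749 sabins.
Room volume: 3168 m³.
RT60 = 0.161 · V / A = 0.161 × 3168 / 427.749 = 1.19 s.

1.19 s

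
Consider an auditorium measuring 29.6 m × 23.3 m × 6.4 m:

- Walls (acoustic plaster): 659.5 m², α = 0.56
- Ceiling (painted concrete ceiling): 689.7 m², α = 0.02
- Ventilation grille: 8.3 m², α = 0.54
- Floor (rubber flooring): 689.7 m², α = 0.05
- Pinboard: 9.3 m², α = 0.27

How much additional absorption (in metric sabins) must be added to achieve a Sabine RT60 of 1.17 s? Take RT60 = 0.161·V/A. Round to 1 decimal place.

A₁ = Σ Sᵢαᵢ = 659.5×0.56 + 689.7×0.02 + 8.3×0.54 + 689.7×0.05 + 9.3×0.27 = 424.592 sabins.
Target A₂ = 0.161·4413.952/1.17 = 607.390 sabins (V = 4413.952 m³).
Additional absorption ΔA = 607.390 − 424.592 = 182.8 sabins.

182.8 sabins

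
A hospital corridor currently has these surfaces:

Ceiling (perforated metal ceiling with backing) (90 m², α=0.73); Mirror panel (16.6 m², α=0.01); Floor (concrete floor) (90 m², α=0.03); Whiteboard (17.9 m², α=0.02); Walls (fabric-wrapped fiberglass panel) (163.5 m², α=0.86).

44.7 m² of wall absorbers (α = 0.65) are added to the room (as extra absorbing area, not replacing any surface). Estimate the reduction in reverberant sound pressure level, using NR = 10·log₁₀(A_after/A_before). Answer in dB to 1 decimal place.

A_before = Σ Sᵢαᵢ = 90×0.73 + 16.6×0.01 + 90×0.03 + 17.9×0.02 + 163.5×0.86 = 209.534 sabins.
Added absorption = 44.7 × 0.65 = 29.055 sabins.
New total A_after = 238.589 sabins.
Reduction = 10 log₁₀(A_after/A_before) = 10 log₁₀(1.1387) = 0.6 dB.

0.6 dB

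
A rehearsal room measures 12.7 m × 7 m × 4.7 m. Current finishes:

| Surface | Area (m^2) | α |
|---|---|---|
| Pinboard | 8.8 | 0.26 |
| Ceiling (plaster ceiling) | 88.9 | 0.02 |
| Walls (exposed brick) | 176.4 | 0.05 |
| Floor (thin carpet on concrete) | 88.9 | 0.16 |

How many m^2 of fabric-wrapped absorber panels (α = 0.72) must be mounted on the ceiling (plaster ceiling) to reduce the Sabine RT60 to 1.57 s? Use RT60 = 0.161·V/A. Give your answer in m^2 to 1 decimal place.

A₁ = Σ Sᵢαᵢ = 8.8·0.26 + 88.9·0.02 + 176.4·0.05 + 88.9·0.16 = 27.110 sabins.
V = 417.83 m³. Target absorption A₂ = 0.161 × 417.83 / 1.57 = 42.848 sabins.
ΔA needed = 42.848 − 27.110 = 15.738 sabins.
Each m^2 of panel replacing the ceiling (plaster ceiling) adds (0.72 − 0.02) = 0.70 sabins.
Panel area = 15.738 / 0.70 = 22.5 m^2.

22.5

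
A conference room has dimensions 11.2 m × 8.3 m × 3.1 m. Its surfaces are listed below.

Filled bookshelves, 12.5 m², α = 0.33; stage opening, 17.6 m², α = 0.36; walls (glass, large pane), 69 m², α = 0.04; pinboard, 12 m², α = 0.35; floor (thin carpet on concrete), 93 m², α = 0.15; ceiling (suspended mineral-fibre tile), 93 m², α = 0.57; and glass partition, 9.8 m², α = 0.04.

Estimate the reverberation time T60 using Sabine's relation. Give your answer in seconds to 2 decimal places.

0.55 seconds

Summing Sᵢαᵢ: 4.125 + 6.336 + 2.760 + 4.200 + 13.950 + 53.010 + 0.392 → A = 84.773 sabins.
Volume V = 11.2 × 8.3 × 3.1 = 288.176 m³.
RT60 = 0.161 · V / A = 0.161 × 288.176 / 84.773 = 0.55 s.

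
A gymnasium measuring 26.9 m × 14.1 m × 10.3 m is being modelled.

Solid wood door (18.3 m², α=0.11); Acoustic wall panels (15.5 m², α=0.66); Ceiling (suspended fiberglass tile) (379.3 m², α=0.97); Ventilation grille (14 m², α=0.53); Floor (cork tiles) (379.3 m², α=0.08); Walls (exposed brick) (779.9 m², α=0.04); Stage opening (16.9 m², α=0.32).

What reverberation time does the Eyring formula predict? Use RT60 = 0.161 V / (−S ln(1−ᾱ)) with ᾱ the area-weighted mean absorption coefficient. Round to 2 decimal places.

Total surface area S = 18.3 + 15.5 + 379.3 + 14 + 379.3 + 779.9 + 16.9 = 1603.2 m².
Absorption A = 18.3·0.11 + 15.5·0.66 + 379.3·0.97 + 14·0.53 + 379.3·0.08 + 779.9·0.04 + 16.9·0.32 = 454.532 sabins.
Mean coefficient ᾱ = A/S = 0.2835.
−S·ln(1−ᾱ) = −1603.2 × ln(1 − 0.2835) = 534.470.
V = 26.9 × 14.1 × 10.3 = 3906.687 m³.
T = 0.161·V/[−S·ln(1−ᾱ)] = 0.161·3906.687/534.470 = 1.18 s.

1.18 sec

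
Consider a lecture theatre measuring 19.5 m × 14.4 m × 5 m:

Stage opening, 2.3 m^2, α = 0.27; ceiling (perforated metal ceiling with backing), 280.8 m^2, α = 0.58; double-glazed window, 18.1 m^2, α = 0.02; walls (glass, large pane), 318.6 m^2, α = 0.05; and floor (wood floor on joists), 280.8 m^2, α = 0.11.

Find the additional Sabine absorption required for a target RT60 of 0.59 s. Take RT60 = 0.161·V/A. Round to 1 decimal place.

A₁ = Σ Sᵢαᵢ = 2.3·0.27 + 280.8·0.58 + 18.1·0.02 + 318.6·0.05 + 280.8·0.11 = 210.665 sabins.
For T = 0.59 s, need A₂ = 0.161·V/T = 0.161·1404/0.59 = 383.125 sabins.
Additional absorption ΔA = 383.125 − 210.665 = 172.5 sabins.

172.5 sabins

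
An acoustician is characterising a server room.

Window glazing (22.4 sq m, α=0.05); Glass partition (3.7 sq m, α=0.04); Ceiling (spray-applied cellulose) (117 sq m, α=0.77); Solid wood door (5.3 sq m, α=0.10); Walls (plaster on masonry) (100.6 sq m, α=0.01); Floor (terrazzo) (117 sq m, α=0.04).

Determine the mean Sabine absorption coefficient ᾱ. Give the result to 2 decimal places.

S = Σ Sᵢ = 22.4 + 3.7 + 117 + 5.3 + 100.6 + 117 = 366.0 sq m.
Σ(Sᵢαᵢ) = 22.4×0.05 + 3.7×0.04 + 117×0.77 + 5.3×0.10 + 100.6×0.01 + 117×0.04 = 97.574.
ᾱ = 97.574 / 366.0 = 0.27.

0.27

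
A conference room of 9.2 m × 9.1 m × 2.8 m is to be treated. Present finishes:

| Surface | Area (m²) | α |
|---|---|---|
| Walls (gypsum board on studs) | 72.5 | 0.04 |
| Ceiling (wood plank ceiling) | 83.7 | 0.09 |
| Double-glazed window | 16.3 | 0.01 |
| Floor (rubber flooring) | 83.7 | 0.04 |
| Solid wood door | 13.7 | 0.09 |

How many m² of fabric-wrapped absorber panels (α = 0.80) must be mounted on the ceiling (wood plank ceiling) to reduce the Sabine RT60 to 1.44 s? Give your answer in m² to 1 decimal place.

Equivalent absorption area: A₁ = 72.5*0.04 + 83.7*0.09 + 16.3*0.01 + 83.7*0.04 + 13.7*0.09 = 15.177 m².
Required A₂ = 0.161·234.416/1.44 = 26.209 sabins.
Absorption to add: 26.209 − 15.177 = 11.032 sabins.
Net gain per m²: Δα = 0.80 − 0.09 = 0.71.
Panel area = 11.032 / 0.71 = 15.5 m².

15.5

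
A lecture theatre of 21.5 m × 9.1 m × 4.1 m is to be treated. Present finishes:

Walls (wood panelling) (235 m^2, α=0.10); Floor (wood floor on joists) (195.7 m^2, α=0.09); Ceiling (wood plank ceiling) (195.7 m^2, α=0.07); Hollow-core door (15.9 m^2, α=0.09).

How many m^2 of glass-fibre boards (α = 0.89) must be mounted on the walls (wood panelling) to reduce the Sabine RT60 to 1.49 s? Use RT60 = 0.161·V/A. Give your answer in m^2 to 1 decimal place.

38.5

A₁ = Σ Sᵢαᵢ = 235·0.10 + 195.7·0.09 + 195.7·0.07 + 15.9·0.09 = 56.243 sabins.
V = 802.165 m³. Target absorption A₂ = 0.161 × 802.165 / 1.49 = 86.677 sabins.
Absorption to add: 86.677 − 56.243 = 30.434 sabins.
Each m^2 of panel replacing the walls (wood panelling) adds (0.89 − 0.10) = 0.79 sabins.
Area = ΔA/Δα = 30.434/0.79 = 38.5 m^2.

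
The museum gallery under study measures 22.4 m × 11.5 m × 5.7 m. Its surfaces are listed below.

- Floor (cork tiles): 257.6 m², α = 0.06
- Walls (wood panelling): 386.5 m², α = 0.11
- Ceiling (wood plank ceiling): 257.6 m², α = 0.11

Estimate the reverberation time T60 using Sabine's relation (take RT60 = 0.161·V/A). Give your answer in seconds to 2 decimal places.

A = Σ Sᵢαᵢ = 257.6×0.06 + 386.5×0.11 + 257.6×0.11 = 86.307 sabins.
V = 22.4·11.5·5.7 = 1468.32 m³.
RT60 = 0.161 · V / A = 0.161 × 1468.32 / 86.307 = 2.74 s.

2.74 sec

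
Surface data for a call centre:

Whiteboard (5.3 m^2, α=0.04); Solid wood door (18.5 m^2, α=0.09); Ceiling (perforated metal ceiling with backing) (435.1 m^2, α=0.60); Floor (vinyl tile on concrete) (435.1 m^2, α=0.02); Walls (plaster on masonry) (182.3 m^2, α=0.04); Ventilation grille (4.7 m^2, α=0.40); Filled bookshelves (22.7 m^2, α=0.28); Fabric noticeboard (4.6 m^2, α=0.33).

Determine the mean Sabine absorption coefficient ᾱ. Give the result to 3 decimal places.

S = Σ Sᵢ = 5.3 + 18.5 + 435.1 + 435.1 + 182.3 + 4.7 + 22.7 + 4.6 = 1108.3 m^2.
Σ(Sᵢαᵢ) = 5.3×0.04 + 18.5×0.09 + 435.1×0.60 + 435.1×0.02 + 182.3×0.04 + 4.7×0.40 + 22.7×0.28 + 4.6×0.33 = 288.685.
ᾱ = A/S = 0.260.

0.260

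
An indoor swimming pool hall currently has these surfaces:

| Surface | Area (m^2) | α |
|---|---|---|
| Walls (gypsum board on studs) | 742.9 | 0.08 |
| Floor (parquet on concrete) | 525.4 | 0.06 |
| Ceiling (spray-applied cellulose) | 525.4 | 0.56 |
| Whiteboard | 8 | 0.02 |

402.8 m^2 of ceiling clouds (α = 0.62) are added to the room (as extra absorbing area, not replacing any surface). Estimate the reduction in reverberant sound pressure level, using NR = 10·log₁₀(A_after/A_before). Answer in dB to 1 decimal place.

2.2 dB

A_before = Σ Sᵢαᵢ = 742.9*0.08 + 525.4*0.06 + 525.4*0.56 + 8*0.02 = 385.340 sabins.
Added absorption = 402.8 × 0.62 = 249.736 sabins.
A_after = 385.340 + 249.736 = 635.076 sabins.
Reduction = 10 log₁₀(A_after/A_before) = 10 log₁₀(1.6481) = 2.2 dB.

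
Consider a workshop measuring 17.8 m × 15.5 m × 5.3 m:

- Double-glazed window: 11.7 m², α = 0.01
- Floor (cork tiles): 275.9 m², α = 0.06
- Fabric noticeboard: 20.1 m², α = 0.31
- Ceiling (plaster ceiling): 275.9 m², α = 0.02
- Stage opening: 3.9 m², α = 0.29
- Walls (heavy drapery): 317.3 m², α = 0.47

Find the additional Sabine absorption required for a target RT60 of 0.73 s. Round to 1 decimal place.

143.8 sabins

Equivalent absorption area: A₁ = 11.7·0.01 + 275.9·0.06 + 20.1·0.31 + 275.9·0.02 + 3.9·0.29 + 317.3·0.47 = 178.682 m².
For T = 0.73 s, need A₂ = 0.161·V/T = 0.161·1462.27/0.73 = 322.501 sabins.
Shortfall: 322.501 − 178.682 = 143.8 sabins.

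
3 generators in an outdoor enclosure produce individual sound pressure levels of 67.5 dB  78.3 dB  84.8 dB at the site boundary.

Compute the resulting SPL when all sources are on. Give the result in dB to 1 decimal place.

Σ 10^(Lᵢ/10) = 3.752e+08.
Back to dB: 10·log₁₀ Σ = 85.7 dB.

85.7 dB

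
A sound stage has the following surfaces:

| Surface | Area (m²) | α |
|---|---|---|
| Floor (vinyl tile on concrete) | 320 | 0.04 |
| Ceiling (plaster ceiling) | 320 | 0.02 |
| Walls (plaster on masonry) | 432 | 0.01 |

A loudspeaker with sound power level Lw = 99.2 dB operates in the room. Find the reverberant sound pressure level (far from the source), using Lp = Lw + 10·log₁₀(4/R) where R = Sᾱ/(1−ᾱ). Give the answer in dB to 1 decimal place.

91.4 dB

A = 23.520 sabins; S = 1072.0 m².
ᾱ = 0.0219, so room constant R = A/(1−ᾱ) = 24.047 m².
Lp = Lw + 10 log₁₀(4/R) = 99.2 -7.79 = 91.4 dB.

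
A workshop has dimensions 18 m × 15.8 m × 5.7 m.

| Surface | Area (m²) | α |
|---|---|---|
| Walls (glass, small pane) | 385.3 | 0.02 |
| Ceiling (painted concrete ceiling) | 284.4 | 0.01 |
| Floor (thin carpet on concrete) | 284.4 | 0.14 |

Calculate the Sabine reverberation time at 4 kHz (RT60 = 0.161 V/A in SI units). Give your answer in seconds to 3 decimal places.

Summing Sᵢαᵢ: 7.706 + 2.844 + 39.816 → A = 50.366 sabins.
Volume V = 18 × 15.8 × 5.7 = 1621.08 m³.
T = 0.161 V/A = 0.161·1621.08/50.366 = 5.182 s.

5.182 s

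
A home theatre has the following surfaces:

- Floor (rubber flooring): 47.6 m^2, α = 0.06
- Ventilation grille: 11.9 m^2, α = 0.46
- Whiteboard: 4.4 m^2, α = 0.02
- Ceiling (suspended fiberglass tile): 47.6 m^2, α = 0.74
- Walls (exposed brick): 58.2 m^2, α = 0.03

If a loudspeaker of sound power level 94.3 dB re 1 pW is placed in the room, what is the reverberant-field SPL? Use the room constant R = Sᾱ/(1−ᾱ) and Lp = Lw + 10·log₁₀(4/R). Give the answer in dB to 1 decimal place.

Σ(Sᵢαᵢ) = 47.6×0.06 + 11.9×0.46 + 4.4×0.02 + 47.6×0.74 + 58.2×0.03 = 45.388; total area S = 169.7 m^2.
ᾱ = 0.2675, so room constant R = A/(1−ᾱ) = 61.963 m^2.
Lp = 94.3 + 10·log₁₀(4/61.963) = 94.3 + (-11.90) = 82.4 dB.

82.4 dB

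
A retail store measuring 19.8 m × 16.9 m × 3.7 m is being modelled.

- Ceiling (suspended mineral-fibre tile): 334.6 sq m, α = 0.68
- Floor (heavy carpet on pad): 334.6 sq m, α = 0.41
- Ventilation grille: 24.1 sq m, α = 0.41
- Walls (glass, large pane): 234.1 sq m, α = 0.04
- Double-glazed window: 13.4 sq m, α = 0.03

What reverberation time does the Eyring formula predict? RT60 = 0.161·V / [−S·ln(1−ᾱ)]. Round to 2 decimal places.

S = Σ Sᵢ = 940.8 sq m.
Absorption A = 334.6×0.68 + 334.6×0.41 + 24.1×0.41 + 234.1×0.04 + 13.4×0.03 = 384.361 sabins.
Mean coefficient ᾱ = A/S = 0.4085.
−S·ln(1−ᾱ) = −940.8 × ln(1 − 0.4085) = 494.008.
V = 19.8 × 16.9 × 3.7 = 1238.094 m³.
RT60 = 0.161 × 1238.094 / 494.008 = 0.40 s.

0.40 seconds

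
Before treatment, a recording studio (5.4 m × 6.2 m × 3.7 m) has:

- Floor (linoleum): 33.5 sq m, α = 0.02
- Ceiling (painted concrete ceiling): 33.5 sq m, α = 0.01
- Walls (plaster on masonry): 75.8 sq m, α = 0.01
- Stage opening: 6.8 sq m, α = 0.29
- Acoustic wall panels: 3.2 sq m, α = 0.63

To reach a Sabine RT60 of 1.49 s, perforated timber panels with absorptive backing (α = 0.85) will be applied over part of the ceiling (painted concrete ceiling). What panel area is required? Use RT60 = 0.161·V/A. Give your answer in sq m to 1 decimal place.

9.1

A₁ = Σ Sᵢαᵢ = 33.5*0.02 + 33.5*0.01 + 75.8*0.01 + 6.8*0.29 + 3.2*0.63 = 5.751 sabins.
V = 123.876 m³. Target absorption A₂ = 0.161 × 123.876 / 1.49 = 13.385 sabins.
Absorption to add: 13.385 − 5.751 = 7.634 sabins.
Net gain per sq m: Δα = 0.85 − 0.01 = 0.84.
Area = ΔA/Δα = 7.634/0.84 = 9.1 sq m.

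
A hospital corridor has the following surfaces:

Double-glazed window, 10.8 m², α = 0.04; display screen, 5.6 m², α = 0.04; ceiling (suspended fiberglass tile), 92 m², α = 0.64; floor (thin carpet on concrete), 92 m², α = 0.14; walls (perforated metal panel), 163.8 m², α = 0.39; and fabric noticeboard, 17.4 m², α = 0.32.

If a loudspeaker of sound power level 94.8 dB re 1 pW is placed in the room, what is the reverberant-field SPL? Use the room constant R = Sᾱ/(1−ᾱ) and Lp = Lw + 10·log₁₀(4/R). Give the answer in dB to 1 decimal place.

77.3 dB

Σ(Sᵢαᵢ) = 10.8×0.04 + 5.6×0.04 + 92×0.64 + 92×0.14 + 163.8×0.39 + 17.4×0.32 = 141.866; total area S = 381.6 m².
ᾱ = 0.3718, so room constant R = A/(1−ᾱ) = 225.829 m².
Lp = 94.8 + 10·log₁₀(4/225.829) = 94.8 + (-17.52) = 77.3 dB.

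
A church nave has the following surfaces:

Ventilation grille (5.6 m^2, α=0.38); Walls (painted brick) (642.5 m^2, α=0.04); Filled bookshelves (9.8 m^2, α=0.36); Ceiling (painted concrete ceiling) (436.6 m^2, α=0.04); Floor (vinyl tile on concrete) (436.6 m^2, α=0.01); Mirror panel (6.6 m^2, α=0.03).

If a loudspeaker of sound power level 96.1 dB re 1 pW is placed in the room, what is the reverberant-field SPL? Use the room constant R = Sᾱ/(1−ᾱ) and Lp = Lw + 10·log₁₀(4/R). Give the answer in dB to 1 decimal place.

84.7 dB

Σ(Sᵢαᵢ) = 5.6×0.38 + 642.5×0.04 + 9.8×0.36 + 436.6×0.04 + 436.6×0.01 + 6.6×0.03 = 53.384; total area S = 1537.7 m^2.
ᾱ = 53.384/1537.7 = 0.0347; R = Sᾱ/(1−ᾱ) = 53.384/(1−0.0347) = 55.303 m^2.
Lp = 96.1 + 10·log₁₀(4/55.303) = 96.1 + (-11.41) = 84.7 dB.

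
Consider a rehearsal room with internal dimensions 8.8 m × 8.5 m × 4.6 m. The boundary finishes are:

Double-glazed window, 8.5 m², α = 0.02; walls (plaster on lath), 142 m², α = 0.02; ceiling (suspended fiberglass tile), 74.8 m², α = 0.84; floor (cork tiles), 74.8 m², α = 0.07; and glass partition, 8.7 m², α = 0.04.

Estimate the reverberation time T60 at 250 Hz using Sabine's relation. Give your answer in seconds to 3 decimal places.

0.776 seconds

Equivalent absorption area: A = 8.5*0.02 + 142*0.02 + 74.8*0.84 + 74.8*0.07 + 8.7*0.04 = 71.426 m².
V = 8.8·8.5·4.6 = 344.08 m³.
RT60 = 0.161 · V / A = 0.161 × 344.08 / 71.426 = 0.776 s.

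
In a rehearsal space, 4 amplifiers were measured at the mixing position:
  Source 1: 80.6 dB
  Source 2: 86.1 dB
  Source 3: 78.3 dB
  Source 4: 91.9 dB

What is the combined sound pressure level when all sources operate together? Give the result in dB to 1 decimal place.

Converting to relative power and adding: 10^(80.6/10) + 10^(86.1/10) + 10^(78.3/10) + 10^(91.9/10) = 2.139e+09.
Back to dB: 10·log₁₀ Σ = 93.3 dB.

93.3 dB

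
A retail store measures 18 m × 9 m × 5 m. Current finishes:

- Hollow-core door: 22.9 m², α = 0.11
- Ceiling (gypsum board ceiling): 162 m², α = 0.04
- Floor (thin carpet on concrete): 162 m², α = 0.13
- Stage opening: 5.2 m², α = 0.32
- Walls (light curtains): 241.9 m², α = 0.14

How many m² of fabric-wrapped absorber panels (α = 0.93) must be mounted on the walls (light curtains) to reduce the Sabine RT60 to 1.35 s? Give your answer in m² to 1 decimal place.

Equivalent absorption area: A₁ = 22.9*0.11 + 162*0.04 + 162*0.13 + 5.2*0.32 + 241.9*0.14 = 65.589 m².
Required A₂ = 0.161·810/1.35 = 96.600 sabins.
ΔA needed = 96.600 − 65.589 = 31.011 sabins.
Each m² of panel replacing the walls (light curtains) adds (0.93 − 0.14) = 0.79 sabins.
Area = ΔA/Δα = 31.011/0.79 = 39.3 m².

39.3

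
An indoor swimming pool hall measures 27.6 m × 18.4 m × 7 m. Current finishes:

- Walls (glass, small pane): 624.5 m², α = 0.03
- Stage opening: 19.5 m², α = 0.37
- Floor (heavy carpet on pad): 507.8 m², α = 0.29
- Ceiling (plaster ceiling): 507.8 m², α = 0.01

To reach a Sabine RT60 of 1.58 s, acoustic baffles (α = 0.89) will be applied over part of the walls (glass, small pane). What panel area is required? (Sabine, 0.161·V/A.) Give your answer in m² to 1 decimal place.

A₁ = Σ Sᵢαᵢ = 624.5*0.03 + 19.5*0.37 + 507.8*0.29 + 507.8*0.01 = 178.290 sabins.
Required A₂ = 0.161·3554.88/1.58 = 362.238 sabins.
ΔA needed = 362.238 − 178.290 = 183.948 sabins.
Each m² of panel replacing the walls (glass, small pane) adds (0.89 − 0.03) = 0.86 sabins.
Area = ΔA/Δα = 183.948/0.86 = 213.9 m².

213.9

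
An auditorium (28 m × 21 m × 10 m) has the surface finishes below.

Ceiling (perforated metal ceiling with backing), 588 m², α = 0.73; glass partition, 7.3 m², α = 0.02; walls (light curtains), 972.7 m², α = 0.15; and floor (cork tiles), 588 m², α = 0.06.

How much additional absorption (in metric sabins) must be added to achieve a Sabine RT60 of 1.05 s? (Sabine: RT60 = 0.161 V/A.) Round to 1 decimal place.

Summing Sᵢαᵢ: 429.240 + 0.146 + 145.905 + 35.280 → A₁ = 610.571 sabins.
V = 5880 m³. Required absorption A₂ = 0.161 × 5880 / 1.05 = 901.600 sabins.
ΔA = A₂ − A₁ = 901.600 − 610.571 = 291.0 sabins.

291.0 sabins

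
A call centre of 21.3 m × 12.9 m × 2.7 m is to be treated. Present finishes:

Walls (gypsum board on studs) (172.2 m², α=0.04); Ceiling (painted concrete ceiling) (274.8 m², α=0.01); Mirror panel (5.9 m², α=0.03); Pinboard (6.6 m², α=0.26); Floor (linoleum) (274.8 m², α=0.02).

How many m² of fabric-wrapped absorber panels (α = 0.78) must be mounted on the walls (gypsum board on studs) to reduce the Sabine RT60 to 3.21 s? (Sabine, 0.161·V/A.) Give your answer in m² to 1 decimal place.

A₁ = Σ Sᵢαᵢ = 172.2·0.04 + 274.8·0.01 + 5.9·0.03 + 6.6·0.26 + 274.8·0.02 = 17.025 sabins.
Required A₂ = 0.161·741.879/3.21 = 37.210 sabins.
Absorption to add: 37.210 − 17.025 = 20.185 sabins.
Net gain per m²: Δα = 0.78 − 0.04 = 0.74.
Area = ΔA/Δα = 20.185/0.74 = 27.3 m².

27.3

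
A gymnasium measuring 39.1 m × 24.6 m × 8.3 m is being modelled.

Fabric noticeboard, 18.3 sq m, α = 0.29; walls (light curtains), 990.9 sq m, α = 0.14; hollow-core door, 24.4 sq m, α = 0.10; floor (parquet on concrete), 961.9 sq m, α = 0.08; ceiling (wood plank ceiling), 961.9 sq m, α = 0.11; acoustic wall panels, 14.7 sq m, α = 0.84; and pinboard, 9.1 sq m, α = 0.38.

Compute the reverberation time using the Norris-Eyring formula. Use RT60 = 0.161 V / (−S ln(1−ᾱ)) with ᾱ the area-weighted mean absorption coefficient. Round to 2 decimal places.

S = Σ Sᵢ = 2981.2 sq m.
Σ(Sᵢαᵢ) = 18.3×0.29 + 990.9×0.14 + 24.4×0.10 + 961.9×0.08 + 961.9×0.11 + 14.7×0.84 + 9.1×0.38 = 345.040.
ᾱ = 345.040 / 2981.2 = 0.1157.
−S·ln(1−ᾱ) = −2981.2 × ln(1 − 0.1157) = 366.565.
V = 39.1 × 24.6 × 8.3 = 7983.438 m³.
T = 0.161·V/[−S·ln(1−ᾱ)] = 0.161·7983.438/366.565 = 3.51 s.

3.51 s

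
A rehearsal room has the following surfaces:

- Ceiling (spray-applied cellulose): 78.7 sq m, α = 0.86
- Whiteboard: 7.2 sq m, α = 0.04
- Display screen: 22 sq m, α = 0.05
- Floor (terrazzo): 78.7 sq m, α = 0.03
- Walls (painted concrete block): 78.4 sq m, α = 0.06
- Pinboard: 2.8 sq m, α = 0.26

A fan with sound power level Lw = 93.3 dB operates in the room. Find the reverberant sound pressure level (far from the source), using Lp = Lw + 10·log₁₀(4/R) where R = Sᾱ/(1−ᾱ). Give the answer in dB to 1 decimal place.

A = 76.863 sabins; S = 267.8 sq m.
ᾱ = 76.863/267.8 = 0.2870; R = Sᾱ/(1−ᾱ) = 76.863/(1−0.2870) = 107.802 sq m.
Lp = 93.3 + 10·log₁₀(4/107.802) = 93.3 + (-14.31) = 79.0 dB.

79.0 dB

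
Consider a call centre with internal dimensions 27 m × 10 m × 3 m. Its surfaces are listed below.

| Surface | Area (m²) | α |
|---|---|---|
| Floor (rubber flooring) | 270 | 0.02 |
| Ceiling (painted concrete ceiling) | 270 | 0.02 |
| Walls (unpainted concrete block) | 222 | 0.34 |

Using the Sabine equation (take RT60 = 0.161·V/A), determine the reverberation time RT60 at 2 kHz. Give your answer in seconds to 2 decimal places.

A = Σ Sᵢαᵢ = 270×0.02 + 270×0.02 + 222×0.34 = 86.280 sabins.
V = 27·10·3 = 810 m³.
Sabine: RT60 = 0.161 × 810 / 86.280 = 1.51 s.

1.51 seconds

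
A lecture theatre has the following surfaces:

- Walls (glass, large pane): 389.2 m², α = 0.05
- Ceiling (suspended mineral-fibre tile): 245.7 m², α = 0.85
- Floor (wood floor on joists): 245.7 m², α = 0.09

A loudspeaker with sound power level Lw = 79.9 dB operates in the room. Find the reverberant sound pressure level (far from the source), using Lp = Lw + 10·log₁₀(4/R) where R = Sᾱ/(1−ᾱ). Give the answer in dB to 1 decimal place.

Σ(Sᵢαᵢ) = 389.2×0.05 + 245.7×0.85 + 245.7×0.09 = 250.418; total area S = 880.6 m².
ᾱ = 250.418/880.6 = 0.2844; R = Sᾱ/(1−ᾱ) = 250.418/(1−0.2844) = 349.941 m².
Lp = Lw + 10 log₁₀(4/R) = 79.9 -19.42 = 60.5 dB.

60.5 dB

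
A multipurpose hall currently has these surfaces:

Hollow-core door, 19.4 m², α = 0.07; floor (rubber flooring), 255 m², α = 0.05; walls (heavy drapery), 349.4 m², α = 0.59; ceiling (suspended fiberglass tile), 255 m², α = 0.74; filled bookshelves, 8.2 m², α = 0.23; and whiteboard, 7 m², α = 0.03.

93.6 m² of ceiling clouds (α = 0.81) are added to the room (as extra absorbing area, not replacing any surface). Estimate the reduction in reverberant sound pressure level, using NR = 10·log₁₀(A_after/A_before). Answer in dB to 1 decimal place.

Equivalent absorption area: A_before = 19.4·0.07 + 255·0.05 + 349.4·0.59 + 255·0.74 + 8.2·0.23 + 7·0.03 = 411.050 m².
Treatment contributes 93.6·0.81 = 75.816 sabins.
New total A_after = 486.866 sabins.
Reduction = 10 log₁₀(A_after/A_before) = 10 log₁₀(1.1844) = 0.7 dB.

0.7 dB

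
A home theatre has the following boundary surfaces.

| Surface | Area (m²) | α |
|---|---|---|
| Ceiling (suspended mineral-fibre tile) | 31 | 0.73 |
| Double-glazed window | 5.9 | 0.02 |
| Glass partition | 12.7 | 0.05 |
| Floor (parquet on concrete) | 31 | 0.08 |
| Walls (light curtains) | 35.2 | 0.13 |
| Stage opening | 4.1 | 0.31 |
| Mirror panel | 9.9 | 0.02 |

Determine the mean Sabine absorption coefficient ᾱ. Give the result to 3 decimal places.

Total surface area S = 129.8 m².
A = 31*0.73 + 5.9*0.02 + 12.7*0.05 + 31*0.08 + 35.2*0.13 + 4.1*0.31 + 9.9*0.02 = 31.908 sabins.
ᾱ = 31.908 / 129.8 = 0.246.

0.246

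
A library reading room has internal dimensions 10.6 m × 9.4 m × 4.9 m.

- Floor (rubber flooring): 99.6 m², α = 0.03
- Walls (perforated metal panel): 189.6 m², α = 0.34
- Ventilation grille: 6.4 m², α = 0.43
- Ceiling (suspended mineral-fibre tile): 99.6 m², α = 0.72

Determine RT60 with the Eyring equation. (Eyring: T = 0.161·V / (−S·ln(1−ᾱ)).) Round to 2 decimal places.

0.45 sec

S = Σ Sᵢ = 395.2 m².
Σ(Sᵢαᵢ) = 99.6·0.03 + 189.6·0.34 + 6.4·0.43 + 99.6·0.72 = 141.916.
ᾱ = 141.916 / 395.2 = 0.3591.
−S·ln(1−ᾱ) = −395.2 × ln(1 − 0.3591) = 175.817.
V = 10.6 × 9.4 × 4.9 = 488.236 m³.
T = 0.161·V/[−S·ln(1−ᾱ)] = 0.161·488.236/175.817 = 0.45 s.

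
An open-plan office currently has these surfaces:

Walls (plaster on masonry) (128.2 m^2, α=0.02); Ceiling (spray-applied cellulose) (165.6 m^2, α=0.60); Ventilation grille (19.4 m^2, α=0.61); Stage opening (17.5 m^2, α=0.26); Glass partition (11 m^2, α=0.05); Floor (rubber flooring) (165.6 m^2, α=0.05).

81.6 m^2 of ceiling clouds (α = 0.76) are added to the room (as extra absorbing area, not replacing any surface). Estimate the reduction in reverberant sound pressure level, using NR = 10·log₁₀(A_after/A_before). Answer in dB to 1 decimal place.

1.7 dB

Summing Sᵢαᵢ: 2.564 + 99.360 + 11.834 + 4.550 + 0.550 + 8.280 → A_before = 127.138 sabins.
Added absorption = 81.6 × 0.76 = 62.016 sabins.
A_after = 127.138 + 62.016 = 189.154 sabins.
NR = 10·log₁₀(189.154/127.138) = 1.7 dB.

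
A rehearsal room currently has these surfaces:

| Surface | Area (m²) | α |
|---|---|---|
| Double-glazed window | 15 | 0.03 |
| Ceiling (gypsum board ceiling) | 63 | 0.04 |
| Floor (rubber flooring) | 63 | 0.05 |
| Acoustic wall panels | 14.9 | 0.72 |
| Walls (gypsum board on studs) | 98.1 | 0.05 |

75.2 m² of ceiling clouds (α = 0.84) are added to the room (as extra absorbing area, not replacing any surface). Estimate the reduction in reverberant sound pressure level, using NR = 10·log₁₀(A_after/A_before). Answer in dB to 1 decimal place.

A_before = Σ Sᵢαᵢ = 15·0.03 + 63·0.04 + 63·0.05 + 14.9·0.72 + 98.1·0.05 = 21.753 sabins.
Treatment contributes 75.2·0.84 = 63.168 sabins.
New total A_after = 84.921 sabins.
Reduction = 10 log₁₀(A_after/A_before) = 10 log₁₀(3.9039) = 5.9 dB.

5.9 dB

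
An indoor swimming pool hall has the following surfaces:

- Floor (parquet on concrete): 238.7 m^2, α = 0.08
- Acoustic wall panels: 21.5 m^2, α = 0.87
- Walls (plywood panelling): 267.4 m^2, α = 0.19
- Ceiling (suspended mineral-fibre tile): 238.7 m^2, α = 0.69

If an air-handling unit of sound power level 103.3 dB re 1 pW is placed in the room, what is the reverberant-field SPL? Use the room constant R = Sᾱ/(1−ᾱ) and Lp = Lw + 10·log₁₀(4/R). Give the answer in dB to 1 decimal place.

A = 253.310 sabins; S = 766.3 m^2.
ᾱ = 253.310/766.3 = 0.3306; R = Sᾱ/(1−ᾱ) = 253.310/(1−0.3306) = 378.414 m^2.
Lp = 103.3 + 10·log₁₀(4/378.414) = 103.3 + (-19.76) = 83.5 dB.

83.5 dB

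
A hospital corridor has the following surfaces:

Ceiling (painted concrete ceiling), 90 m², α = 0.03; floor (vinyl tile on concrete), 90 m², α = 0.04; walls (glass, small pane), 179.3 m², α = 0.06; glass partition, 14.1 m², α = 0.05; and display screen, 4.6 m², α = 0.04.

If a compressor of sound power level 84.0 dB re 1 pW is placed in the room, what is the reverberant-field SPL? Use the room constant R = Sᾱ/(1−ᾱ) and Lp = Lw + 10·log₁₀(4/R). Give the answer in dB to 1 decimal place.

A = 17.947 sabins; S = 378.0 m².
ᾱ = 0.0475, so room constant R = A/(1−ᾱ) = 18.842 m².
Lp = Lw + 10 log₁₀(4/R) = 84.0 -6.73 = 77.3 dB.

77.3 dB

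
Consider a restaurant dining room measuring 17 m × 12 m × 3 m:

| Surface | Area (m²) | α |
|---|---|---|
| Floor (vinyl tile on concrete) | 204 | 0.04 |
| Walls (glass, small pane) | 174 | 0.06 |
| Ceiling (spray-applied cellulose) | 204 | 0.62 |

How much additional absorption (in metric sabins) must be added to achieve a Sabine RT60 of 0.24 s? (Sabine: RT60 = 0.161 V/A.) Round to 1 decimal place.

A₁ = Σ Sᵢαᵢ = 204×0.04 + 174×0.06 + 204×0.62 = 145.080 sabins.
V = 612 m³. Required absorption A₂ = 0.161 × 612 / 0.24 = 410.550 sabins.
Shortfall: 410.550 − 145.080 = 265.5 sabins.

265.5 sabins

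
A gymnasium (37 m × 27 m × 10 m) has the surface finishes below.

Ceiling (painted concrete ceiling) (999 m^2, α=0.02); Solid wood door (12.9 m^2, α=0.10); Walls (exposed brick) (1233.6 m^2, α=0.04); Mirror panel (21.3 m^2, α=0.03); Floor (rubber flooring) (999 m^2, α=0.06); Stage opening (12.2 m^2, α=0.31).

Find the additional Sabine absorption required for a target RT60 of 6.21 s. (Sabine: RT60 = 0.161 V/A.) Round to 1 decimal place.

A₁ = Σ Sᵢαᵢ = 999·0.02 + 12.9·0.10 + 1233.6·0.04 + 21.3·0.03 + 999·0.06 + 12.2·0.31 = 134.975 sabins.
V = 9990 m³. Required absorption A₂ = 0.161 × 9990 / 6.21 = 259.000 sabins.
ΔA = A₂ − A₁ = 259.000 − 134.975 = 124.0 sabins.

124.0 sabins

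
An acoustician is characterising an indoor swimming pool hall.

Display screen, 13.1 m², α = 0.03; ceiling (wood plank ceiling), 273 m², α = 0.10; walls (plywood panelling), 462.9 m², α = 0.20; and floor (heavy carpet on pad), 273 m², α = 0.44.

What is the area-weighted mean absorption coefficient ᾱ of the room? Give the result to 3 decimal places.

0.235

Total surface area S = 1022.0 m².
Weighted sum Σ Sα = 240.393.
ᾱ = A/S = 0.235.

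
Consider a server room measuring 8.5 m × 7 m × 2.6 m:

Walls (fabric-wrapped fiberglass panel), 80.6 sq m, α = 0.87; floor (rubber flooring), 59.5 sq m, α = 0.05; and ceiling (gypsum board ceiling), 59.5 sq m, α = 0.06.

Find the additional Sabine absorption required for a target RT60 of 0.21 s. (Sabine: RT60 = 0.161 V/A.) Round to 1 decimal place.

41.9 sabins

A₁ = Σ Sᵢαᵢ = 80.6×0.87 + 59.5×0.05 + 59.5×0.06 = 76.667 sabins.
For T = 0.21 s, need A₂ = 0.161·V/T = 0.161·154.7/0.21 = 118.603 sabins.
Additional absorption ΔA = 118.603 − 76.667 = 41.9 sabins.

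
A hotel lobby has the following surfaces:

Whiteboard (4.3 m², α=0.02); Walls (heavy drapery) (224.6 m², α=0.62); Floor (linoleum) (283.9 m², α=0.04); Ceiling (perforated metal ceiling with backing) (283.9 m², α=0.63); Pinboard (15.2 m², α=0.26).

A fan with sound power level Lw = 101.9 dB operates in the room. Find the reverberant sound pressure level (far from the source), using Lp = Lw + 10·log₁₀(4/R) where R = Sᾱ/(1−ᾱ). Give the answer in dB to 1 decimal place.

80.4 dB

A = 333.503 sabins; S = 811.9 m².
ᾱ = 333.503/811.9 = 0.4108; R = Sᾱ/(1−ᾱ) = 333.503/(1−0.4108) = 566.027 m².
Lp = 101.9 + 10·log₁₀(4/566.027) = 101.9 + (-21.51) = 80.4 dB.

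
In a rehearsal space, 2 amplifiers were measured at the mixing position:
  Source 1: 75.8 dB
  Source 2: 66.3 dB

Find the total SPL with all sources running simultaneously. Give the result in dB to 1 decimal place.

76.3 dB

Σ 10^(Lᵢ/10) = 4.228e+07.
Combined level = 10 log₁₀(4.228e+07) = 76.3 dB.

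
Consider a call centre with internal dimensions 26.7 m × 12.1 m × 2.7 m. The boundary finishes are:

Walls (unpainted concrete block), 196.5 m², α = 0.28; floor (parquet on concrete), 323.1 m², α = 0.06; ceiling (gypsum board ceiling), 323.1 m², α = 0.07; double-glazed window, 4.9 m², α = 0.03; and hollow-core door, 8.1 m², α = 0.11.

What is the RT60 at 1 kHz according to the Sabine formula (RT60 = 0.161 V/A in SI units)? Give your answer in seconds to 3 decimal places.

1.432 s

A = Σ Sᵢαᵢ = 196.5*0.28 + 323.1*0.06 + 323.1*0.07 + 4.9*0.03 + 8.1*0.11 = 98.061 sabins.
Room volume: 872.289 m³.
RT60 = 0.161 · V / A = 0.161 × 872.289 / 98.061 = 1.432 s.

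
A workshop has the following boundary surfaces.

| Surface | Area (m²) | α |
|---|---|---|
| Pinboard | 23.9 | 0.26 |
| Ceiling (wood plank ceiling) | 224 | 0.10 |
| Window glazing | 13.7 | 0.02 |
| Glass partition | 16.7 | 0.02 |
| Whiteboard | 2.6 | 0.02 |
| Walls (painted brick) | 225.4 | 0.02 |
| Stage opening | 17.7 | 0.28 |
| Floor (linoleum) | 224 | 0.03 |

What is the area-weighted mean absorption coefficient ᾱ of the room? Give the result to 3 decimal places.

S = Σ Sᵢ = 23.9 + 224 + 13.7 + 16.7 + 2.6 + 225.4 + 17.7 + 224 = 748.0 m².
Σ(Sᵢαᵢ) = 23.9·0.26 + 224·0.10 + 13.7·0.02 + 16.7·0.02 + 2.6·0.02 + 225.4·0.02 + 17.7·0.28 + 224·0.03 = 45.458.
ᾱ = 45.458 / 748.0 = 0.061.

0.061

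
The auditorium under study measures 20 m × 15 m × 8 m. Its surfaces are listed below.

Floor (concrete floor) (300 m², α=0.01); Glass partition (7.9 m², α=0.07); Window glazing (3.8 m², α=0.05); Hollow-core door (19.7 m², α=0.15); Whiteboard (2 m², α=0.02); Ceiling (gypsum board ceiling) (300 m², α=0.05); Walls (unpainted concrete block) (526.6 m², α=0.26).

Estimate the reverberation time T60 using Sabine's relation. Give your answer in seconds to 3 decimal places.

2.435 s

Summing Sᵢαᵢ: 3.000 + 0.553 + 0.190 + 2.955 + 0.040 + 15.000 + 136.916 → A = 158.654 sabins.
Room volume: 2400 m³.
T = 0.161 V/A = 0.161·2400/158.654 = 2.435 s.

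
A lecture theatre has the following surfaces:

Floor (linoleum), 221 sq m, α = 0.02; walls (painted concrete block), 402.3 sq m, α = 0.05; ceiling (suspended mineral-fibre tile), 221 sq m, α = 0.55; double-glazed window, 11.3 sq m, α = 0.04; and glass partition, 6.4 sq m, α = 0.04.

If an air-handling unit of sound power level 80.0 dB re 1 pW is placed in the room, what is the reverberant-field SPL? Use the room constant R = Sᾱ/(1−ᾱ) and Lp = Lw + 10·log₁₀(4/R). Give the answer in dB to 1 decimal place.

Σ(Sᵢαᵢ) = 221×0.02 + 402.3×0.05 + 221×0.55 + 11.3×0.04 + 6.4×0.04 = 146.793; total area S = 862.0 sq m.
ᾱ = 146.793/862.0 = 0.1703; R = Sᾱ/(1−ᾱ) = 146.793/(1−0.1703) = 176.923 sq m.
Lp = 80.0 + 10·log₁₀(4/176.923) = 80.0 + (-16.46) = 63.5 dB.

63.5 dB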